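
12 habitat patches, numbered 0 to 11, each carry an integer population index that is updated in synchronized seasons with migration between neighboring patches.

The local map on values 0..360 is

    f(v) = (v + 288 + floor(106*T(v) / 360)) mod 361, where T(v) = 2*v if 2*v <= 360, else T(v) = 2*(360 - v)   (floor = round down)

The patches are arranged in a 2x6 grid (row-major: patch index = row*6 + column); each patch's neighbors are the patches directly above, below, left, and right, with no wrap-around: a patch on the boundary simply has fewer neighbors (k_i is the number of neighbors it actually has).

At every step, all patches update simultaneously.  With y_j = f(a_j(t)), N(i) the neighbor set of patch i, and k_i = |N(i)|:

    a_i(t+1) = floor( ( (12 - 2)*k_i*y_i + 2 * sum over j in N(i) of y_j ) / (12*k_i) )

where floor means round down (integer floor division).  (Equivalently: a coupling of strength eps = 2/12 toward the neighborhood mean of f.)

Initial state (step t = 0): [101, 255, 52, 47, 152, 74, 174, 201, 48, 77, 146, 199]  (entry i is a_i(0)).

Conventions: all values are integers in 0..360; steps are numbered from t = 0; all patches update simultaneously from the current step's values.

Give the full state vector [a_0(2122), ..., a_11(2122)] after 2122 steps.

Simulating step by step:
t=0: [101, 255, 52, 47, 152, 74, 174, 201, 48, 77, 146, 199]
t=1: [109, 220, 21, 13, 151, 69, 194, 209, 18, 49, 155, 200]
t=2: [120, 226, 314, 283, 167, 62, 208, 229, 293, 47, 165, 201]
t=3: [135, 226, 264, 238, 186, 55, 215, 233, 243, 39, 180, 202]
t=4: [155, 227, 245, 241, 204, 48, 220, 233, 244, 329, 221, 203]
t=5: [182, 229, 238, 239, 211, 39, 224, 233, 240, 267, 230, 204]
t=6: [216, 232, 235, 236, 233, 328, 229, 233, 237, 245, 232, 233]
t=7: [228, 233, 235, 236, 236, 266, 232, 234, 236, 238, 234, 237]
t=8: [232, 234, 235, 235, 236, 246, 233, 234, 235, 235, 235, 236]
t=9: [234, 234, 235, 235, 236, 239, 234, 234, 235, 235, 235, 236]
t=10: [235, 235, 235, 235, 235, 236, 235, 235, 235, 235, 235, 236]
t=11: [235, 235, 235, 235, 235, 235, 235, 235, 235, 235, 235, 235]
t=12: [235, 235, 235, 235, 235, 235, 235, 235, 235, 235, 235, 235]

Answer: [235, 235, 235, 235, 235, 235, 235, 235, 235, 235, 235, 235]
Key observation: The state at step 11, [235, 235, 235, 235, 235, 235, 235, 235, 235, 235, 235, 235], reappears at step 12: the system is in a cycle of period 1 from step 11 on.  Therefore the state at step 2122 equals the state at step 11 + ((2122 - 11) mod 1) = 11, which is [235, 235, 235, 235, 235, 235, 235, 235, 235, 235, 235, 235].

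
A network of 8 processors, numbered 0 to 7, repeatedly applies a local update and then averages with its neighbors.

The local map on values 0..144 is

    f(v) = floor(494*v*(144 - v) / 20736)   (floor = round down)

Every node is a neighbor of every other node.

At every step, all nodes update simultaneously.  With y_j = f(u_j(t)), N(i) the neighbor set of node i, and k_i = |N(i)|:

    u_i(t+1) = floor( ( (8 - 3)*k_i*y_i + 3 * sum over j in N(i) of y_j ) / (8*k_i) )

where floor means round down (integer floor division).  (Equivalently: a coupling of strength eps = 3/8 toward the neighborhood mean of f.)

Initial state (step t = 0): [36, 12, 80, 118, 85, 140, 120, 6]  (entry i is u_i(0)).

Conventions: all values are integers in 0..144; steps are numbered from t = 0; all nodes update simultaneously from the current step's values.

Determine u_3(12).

Simulating step by step:
t=0: [36, 12, 80, 118, 85, 140, 120, 6]
t=1: [81, 50, 98, 70, 97, 36, 67, 39]
t=2: [116, 110, 108, 117, 108, 99, 116, 102]
t=3: [82, 88, 90, 80, 90, 98, 82, 96]
t=4: [118, 116, 115, 118, 115, 110, 118, 111]
t=5: [75, 77, 78, 75, 78, 84, 75, 83]
t=6: [122, 121, 121, 122, 121, 120, 122, 120]
t=7: [64, 65, 65, 64, 65, 66, 64, 66]
t=8: [121, 121, 121, 121, 121, 121, 121, 121]
t=9: [66, 66, 66, 66, 66, 66, 66, 66]
t=10: [122, 122, 122, 122, 122, 122, 122, 122]
t=11: [63, 63, 63, 63, 63, 63, 63, 63]
t=12: [121, 121, 121, 121, 121, 121, 121, 121]

Answer: u_3(12) = 121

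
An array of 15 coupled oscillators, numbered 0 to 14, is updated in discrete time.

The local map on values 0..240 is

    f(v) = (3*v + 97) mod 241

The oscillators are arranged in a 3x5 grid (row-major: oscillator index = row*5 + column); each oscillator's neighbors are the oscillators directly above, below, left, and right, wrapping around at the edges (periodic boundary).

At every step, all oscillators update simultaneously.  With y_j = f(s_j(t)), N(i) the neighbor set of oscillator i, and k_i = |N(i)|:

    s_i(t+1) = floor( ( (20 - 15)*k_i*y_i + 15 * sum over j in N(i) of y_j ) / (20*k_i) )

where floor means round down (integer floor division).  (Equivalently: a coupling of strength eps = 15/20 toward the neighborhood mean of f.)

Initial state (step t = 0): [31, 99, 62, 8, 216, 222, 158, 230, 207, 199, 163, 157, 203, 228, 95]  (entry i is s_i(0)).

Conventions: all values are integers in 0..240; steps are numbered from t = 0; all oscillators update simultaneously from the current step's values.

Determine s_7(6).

Simulating step by step:
t=0: [31, 99, 62, 8, 216, 222, 158, 230, 207, 199, 163, 157, 203, 228, 95]
t=1: [107, 114, 115, 97, 130, 121, 86, 126, 144, 135, 111, 128, 102, 149, 109]
t=2: [158, 186, 189, 95, 100, 148, 195, 156, 98, 90, 200, 184, 178, 116, 97]
t=3: [135, 162, 147, 165, 133, 132, 140, 148, 141, 127, 140, 179, 156, 161, 168]
t=4: [35, 74, 80, 66, 94, 64, 69, 54, 104, 93, 65, 85, 89, 90, 101]
t=5: [109, 108, 75, 112, 137, 96, 63, 88, 104, 129, 110, 86, 96, 126, 124]
t=6: [146, 124, 139, 143, 119, 114, 115, 112, 144, 106, 171, 132, 138, 195, 141]

Answer: s_7(6) = 112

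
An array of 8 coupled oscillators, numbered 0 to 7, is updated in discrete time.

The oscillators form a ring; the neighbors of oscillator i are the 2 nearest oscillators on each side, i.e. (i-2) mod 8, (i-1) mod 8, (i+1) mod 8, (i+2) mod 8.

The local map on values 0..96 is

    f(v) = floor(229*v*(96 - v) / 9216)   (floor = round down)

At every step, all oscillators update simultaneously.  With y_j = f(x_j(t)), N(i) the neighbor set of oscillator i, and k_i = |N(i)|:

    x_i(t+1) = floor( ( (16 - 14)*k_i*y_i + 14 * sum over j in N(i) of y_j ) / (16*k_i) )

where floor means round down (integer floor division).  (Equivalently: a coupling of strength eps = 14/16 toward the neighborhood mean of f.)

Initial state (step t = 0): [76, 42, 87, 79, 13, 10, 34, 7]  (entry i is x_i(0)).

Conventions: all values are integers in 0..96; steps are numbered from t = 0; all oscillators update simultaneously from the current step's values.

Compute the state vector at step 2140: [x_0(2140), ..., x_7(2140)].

Simulating step by step:
t=0: [76, 42, 87, 79, 13, 10, 34, 7]
t=1: [35, 29, 35, 30, 30, 30, 28, 38]
t=2: [50, 51, 50, 49, 49, 49, 50, 49]
t=3: [57, 57, 57, 57, 57, 57, 57, 57]
t=4: [55, 55, 55, 55, 55, 55, 55, 55]
t=5: [56, 56, 56, 56, 56, 56, 56, 56]
t=6: [55, 55, 55, 55, 55, 55, 55, 55]

Answer: [55, 55, 55, 55, 55, 55, 55, 55]
Key observation: The state at step 4, [55, 55, 55, 55, 55, 55, 55, 55], reappears at step 6: the system is in a cycle of period 2 from step 4 on.  Therefore the state at step 2140 equals the state at step 4 + ((2140 - 4) mod 2) = 4, which is [55, 55, 55, 55, 55, 55, 55, 55].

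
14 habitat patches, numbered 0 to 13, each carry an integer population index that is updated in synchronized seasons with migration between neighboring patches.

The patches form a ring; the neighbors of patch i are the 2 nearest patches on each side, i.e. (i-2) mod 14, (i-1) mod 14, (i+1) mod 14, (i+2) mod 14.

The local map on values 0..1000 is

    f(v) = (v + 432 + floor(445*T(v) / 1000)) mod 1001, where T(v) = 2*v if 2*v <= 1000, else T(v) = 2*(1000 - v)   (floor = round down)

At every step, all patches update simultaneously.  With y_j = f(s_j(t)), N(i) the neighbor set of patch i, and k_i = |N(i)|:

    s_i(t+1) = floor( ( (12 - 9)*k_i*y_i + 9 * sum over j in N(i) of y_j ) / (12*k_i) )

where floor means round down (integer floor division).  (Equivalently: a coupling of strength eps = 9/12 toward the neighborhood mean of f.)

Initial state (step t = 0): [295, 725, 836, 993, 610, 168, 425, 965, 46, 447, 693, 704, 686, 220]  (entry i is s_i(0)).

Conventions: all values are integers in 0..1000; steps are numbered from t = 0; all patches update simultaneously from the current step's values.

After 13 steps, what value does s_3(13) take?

Answer: s_3(13) = 517

Derivation:
t=0: [295, 725, 836, 993, 610, 168, 425, 965, 46, 447, 693, 704, 686, 220]
t=1: [632, 602, 516, 472, 439, 464, 448, 439, 379, 395, 396, 458, 592, 621]
t=2: [386, 374, 349, 330, 305, 286, 251, 235, 204, 209, 233, 286, 331, 370]
t=3: [117, 115, 89, 239, 380, 588, 727, 879, 856, 869, 719, 596, 414, 280]
t=4: [617, 742, 587, 555, 462, 442, 356, 407, 409, 407, 368, 469, 503, 596]
t=5: [387, 389, 373, 349, 289, 251, 208, 194, 168, 208, 237, 283, 322, 374]
t=6: [129, 139, 295, 432, 611, 731, 849, 819, 811, 842, 703, 594, 411, 284]
t=7: [704, 713, 623, 525, 481, 374, 405, 409, 409, 404, 365, 468, 506, 609]
t=8: [390, 390, 381, 331, 291, 243, 214, 188, 184, 206, 234, 280, 322, 375]
t=9: [135, 138, 295, 424, 607, 721, 853, 820, 816, 842, 706, 591, 411, 285]
t=10: [707, 712, 621, 520, 478, 370, 405, 409, 409, 404, 365, 469, 509, 612]
t=11: [390, 390, 380, 329, 288, 241, 212, 186, 184, 206, 234, 281, 323, 376]
t=12: [135, 137, 293, 421, 604, 717, 850, 818, 815, 842, 706, 592, 412, 286]
t=13: [707, 710, 619, 517, 476, 369, 404, 409, 409, 404, 365, 470, 510, 612]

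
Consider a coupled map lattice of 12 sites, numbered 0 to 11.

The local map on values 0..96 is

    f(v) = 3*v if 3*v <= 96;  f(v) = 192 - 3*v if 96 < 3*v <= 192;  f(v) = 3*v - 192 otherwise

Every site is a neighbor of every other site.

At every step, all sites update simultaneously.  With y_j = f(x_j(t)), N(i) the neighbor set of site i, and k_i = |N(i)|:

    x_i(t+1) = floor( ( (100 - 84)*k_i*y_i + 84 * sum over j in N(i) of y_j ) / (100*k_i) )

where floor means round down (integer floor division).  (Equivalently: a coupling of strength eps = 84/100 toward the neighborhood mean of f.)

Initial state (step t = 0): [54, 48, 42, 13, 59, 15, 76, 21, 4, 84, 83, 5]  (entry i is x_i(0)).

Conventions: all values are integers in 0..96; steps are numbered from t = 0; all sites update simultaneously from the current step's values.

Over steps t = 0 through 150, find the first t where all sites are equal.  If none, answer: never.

Answer: never
Key observation: The state at step 13 reappears at step 15 — the system is in a cycle of period 2 from step 13 on.  No step 0..15 is synchronized, and the cycle repeats forever, so no step up to 150 (or ever) has all sites equal.

Derivation:
t=0: [54, 48, 42, 13, 59, 15, 76, 21, 4, 84, 83, 5]  (not all equal)
t=1: [39, 41, 42, 40, 38, 40, 40, 42, 38, 42, 41, 38]  (not all equal)
t=2: [72, 71, 71, 71, 72, 71, 71, 71, 72, 71, 71, 72]  (not all equal)
t=3: [22, 21, 21, 21, 22, 21, 21, 21, 22, 21, 21, 22]  (not all equal)
t=4: [64, 63, 63, 63, 64, 63, 63, 63, 64, 63, 63, 64]  (not all equal)
t=5: [1, 2, 2, 2, 1, 2, 2, 2, 1, 2, 2, 1]  (not all equal)
t=6: [4, 5, 5, 5, 4, 5, 5, 5, 4, 5, 5, 4]  (not all equal)
t=7: [13, 14, 14, 14, 13, 14, 14, 14, 13, 14, 14, 13]  (not all equal)
t=8: [40, 41, 41, 41, 40, 41, 41, 41, 40, 41, 41, 40]  (not all equal)
t=9: [70, 69, 69, 69, 70, 69, 69, 69, 70, 69, 69, 70]  (not all equal)
t=10: [16, 15, 15, 15, 16, 15, 15, 15, 16, 15, 15, 16]  (not all equal)
t=11: [46, 45, 45, 45, 46, 45, 45, 45, 46, 45, 45, 46]  (not all equal)
t=12: [55, 56, 56, 56, 55, 56, 56, 56, 55, 56, 56, 55]  (not all equal)
t=13: [25, 24, 24, 24, 25, 24, 24, 24, 25, 24, 24, 25]  (not all equal)
t=14: [73, 72, 72, 72, 73, 72, 72, 72, 73, 72, 72, 73]  (not all equal)
t=15: [25, 24, 24, 24, 25, 24, 24, 24, 25, 24, 24, 25]  (not all equal)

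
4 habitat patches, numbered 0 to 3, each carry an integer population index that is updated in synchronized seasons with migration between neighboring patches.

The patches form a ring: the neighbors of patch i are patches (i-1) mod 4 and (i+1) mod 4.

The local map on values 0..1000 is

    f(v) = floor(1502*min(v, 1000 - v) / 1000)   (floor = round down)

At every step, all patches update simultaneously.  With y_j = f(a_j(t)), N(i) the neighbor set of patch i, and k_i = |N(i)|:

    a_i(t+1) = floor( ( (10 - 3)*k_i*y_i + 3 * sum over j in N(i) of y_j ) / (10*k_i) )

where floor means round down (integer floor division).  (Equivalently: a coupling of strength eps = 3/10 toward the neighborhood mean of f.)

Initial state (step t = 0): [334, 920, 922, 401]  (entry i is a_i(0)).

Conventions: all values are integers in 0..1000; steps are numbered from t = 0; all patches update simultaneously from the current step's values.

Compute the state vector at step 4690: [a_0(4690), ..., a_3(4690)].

Simulating step by step:
t=0: [334, 920, 922, 401]
t=1: [459, 176, 190, 514]
t=2: [631, 330, 348, 656]
t=3: [539, 507, 517, 522]
t=4: [702, 730, 726, 714]
t=5: [438, 412, 412, 429]
t=6: [649, 623, 621, 642]
t=7: [534, 560, 563, 540]
t=8: [691, 665, 661, 686]
t=9: [470, 498, 502, 475]
t=10: [712, 740, 741, 716]
t=11: [424, 396, 394, 421]
t=12: [629, 599, 597, 626]
t=13: [564, 595, 597, 567]
t=14: [646, 614, 612, 643]
t=15: [538, 572, 574, 542]
t=16: [684, 649, 646, 680]
t=17: [482, 519, 522, 486]
t=18: [723, 721, 719, 726]
t=19: [415, 419, 419, 413]
t=20: [623, 628, 627, 621]
t=21: [565, 559, 561, 567]
t=22: [653, 660, 658, 651]
t=23: [519, 512, 514, 521]
t=24: [723, 730, 727, 720]
t=25: [414, 407, 410, 417]
t=26: [620, 613, 616, 623]
t=27: [571, 578, 575, 568]
t=28: [642, 635, 638, 645]
t=29: [538, 545, 542, 535]
t=30: [692, 685, 688, 695]
t=31: [463, 470, 467, 460]
t=32: [695, 702, 699, 692]
t=33: [456, 449, 452, 459]
t=34: [683, 676, 679, 686]
t=35: [476, 483, 480, 473]
t=36: [715, 722, 719, 712]
t=37: [426, 419, 422, 429]
t=38: [638, 631, 634, 641]
t=39: [544, 551, 548, 541]
t=40: [683, 676, 679, 686]

Answer: [683, 676, 679, 686]
Key observation: The state at step 34, [683, 676, 679, 686], reappears at step 40: the system is in a cycle of period 6 from step 34 on.  Therefore the state at step 4690 equals the state at step 34 + ((4690 - 34) mod 6) = 34, which is [683, 676, 679, 686].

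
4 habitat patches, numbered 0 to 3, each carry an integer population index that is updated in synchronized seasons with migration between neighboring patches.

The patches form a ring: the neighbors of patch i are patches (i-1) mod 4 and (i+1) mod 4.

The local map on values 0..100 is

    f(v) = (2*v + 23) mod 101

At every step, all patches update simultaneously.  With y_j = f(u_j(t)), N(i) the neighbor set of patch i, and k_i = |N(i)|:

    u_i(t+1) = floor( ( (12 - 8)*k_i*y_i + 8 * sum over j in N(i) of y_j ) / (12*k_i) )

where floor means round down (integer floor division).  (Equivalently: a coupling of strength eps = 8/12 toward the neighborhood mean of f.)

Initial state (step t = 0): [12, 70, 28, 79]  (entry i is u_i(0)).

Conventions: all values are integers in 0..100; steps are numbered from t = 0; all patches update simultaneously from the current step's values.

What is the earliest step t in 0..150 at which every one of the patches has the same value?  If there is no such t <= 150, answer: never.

Simulating step by step:
t=0: [12, 70, 28, 79]  (not all equal)
t=1: [63, 62, 73, 68]  (not all equal)
t=2: [50, 54, 57, 58]  (not all equal)
t=3: [30, 29, 34, 32]  (not all equal)
t=4: [83, 85, 86, 87]  (not all equal)
t=5: [92, 91, 94, 92]  (not all equal)
t=6: [4, 5, 5, 6]  (not all equal)
t=7: [33, 32, 33, 33]  (not all equal)
t=8: [88, 88, 88, 89]  (not all equal)
t=9: [98, 98, 98, 98]  (all equal)

Answer: 9
Key observation: Synchronization is absorbing here: once all patches are equal they stay equal, and step 9 is the first all-equal step.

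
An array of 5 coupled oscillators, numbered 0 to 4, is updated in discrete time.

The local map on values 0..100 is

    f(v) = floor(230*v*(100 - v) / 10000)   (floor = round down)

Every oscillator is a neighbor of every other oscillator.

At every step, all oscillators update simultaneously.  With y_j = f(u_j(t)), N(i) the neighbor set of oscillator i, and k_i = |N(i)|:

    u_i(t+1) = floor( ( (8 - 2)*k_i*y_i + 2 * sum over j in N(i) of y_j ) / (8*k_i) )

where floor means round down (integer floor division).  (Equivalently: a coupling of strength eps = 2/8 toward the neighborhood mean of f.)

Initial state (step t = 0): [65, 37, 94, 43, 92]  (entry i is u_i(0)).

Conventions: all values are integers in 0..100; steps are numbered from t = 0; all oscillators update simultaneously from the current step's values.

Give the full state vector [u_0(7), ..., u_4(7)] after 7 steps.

Simulating step by step:
t=0: [65, 37, 94, 43, 92]
t=1: [47, 48, 20, 50, 22]
t=2: [54, 54, 40, 54, 42]
t=3: [56, 56, 55, 56, 56]
t=4: [56, 56, 56, 56, 56]
t=5: [56, 56, 56, 56, 56]
t=6: [56, 56, 56, 56, 56]
t=7: [56, 56, 56, 56, 56]

Answer: [56, 56, 56, 56, 56]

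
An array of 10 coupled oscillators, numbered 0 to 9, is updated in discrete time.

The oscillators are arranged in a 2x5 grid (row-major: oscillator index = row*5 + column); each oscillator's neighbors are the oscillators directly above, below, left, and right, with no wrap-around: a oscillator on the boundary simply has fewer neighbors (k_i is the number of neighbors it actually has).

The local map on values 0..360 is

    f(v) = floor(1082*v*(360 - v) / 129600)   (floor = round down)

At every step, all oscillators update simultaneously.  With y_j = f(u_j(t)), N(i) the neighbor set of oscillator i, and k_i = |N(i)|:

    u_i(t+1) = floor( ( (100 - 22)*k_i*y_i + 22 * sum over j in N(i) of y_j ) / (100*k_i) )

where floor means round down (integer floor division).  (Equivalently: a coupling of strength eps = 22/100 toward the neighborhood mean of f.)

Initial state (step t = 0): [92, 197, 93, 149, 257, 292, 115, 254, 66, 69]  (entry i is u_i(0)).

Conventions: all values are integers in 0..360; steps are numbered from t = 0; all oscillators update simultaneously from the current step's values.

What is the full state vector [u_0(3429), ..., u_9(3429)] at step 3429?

Simulating step by step:
t=0: [92, 197, 93, 149, 257, 292, 115, 254, 66, 69]
t=1: [207, 256, 216, 247, 219, 177, 231, 218, 173, 172]
t=2: [260, 229, 254, 239, 255, 266, 248, 258, 266, 267]
t=3: [219, 244, 226, 236, 223, 211, 229, 219, 211, 208]
t=4: [255, 239, 250, 246, 254, 260, 250, 256, 260, 262]
t=5: [224, 237, 229, 231, 224, 218, 228, 222, 218, 215]
t=6: [253, 244, 249, 249, 254, 256, 251, 254, 257, 259]
t=7: [226, 234, 230, 228, 224, 223, 227, 224, 221, 218]
t=8: [251, 247, 249, 251, 254, 254, 251, 253, 255, 257]
t=9: [228, 232, 229, 227, 224, 224, 227, 226, 223, 221]
t=10: [250, 247, 250, 252, 254, 253, 251, 252, 254, 255]
t=11: [229, 232, 229, 226, 224, 226, 228, 227, 224, 223]
t=12: [249, 247, 250, 252, 253, 251, 250, 251, 253, 254]
t=13: [230, 232, 229, 227, 225, 228, 229, 228, 226, 224]
t=14: [249, 247, 250, 251, 253, 250, 249, 250, 252, 253]
t=15: [230, 232, 229, 227, 226, 229, 230, 228, 227, 226]
t=16: [248, 247, 250, 251, 252, 249, 249, 250, 251, 252]
t=17: [231, 232, 229, 228, 227, 230, 230, 229, 228, 227]
t=18: [248, 247, 249, 251, 251, 248, 248, 250, 251, 251]
t=19: [231, 232, 230, 228, 228, 231, 231, 229, 228, 228]
t=20: [247, 247, 249, 250, 251, 248, 248, 249, 250, 251]
t=21: [232, 232, 230, 229, 228, 231, 231, 230, 229, 228]
t=22: [247, 247, 248, 250, 250, 247, 248, 249, 250, 250]
t=23: [233, 232, 230, 229, 229, 232, 231, 230, 229, 229]
t=24: [247, 247, 248, 249, 250, 247, 247, 249, 249, 250]
t=25: [233, 232, 231, 230, 229, 233, 232, 230, 229, 229]
t=26: [247, 247, 248, 249, 249, 247, 247, 248, 249, 250]
t=27: [233, 232, 231, 230, 229, 233, 232, 231, 230, 229]
t=28: [247, 247, 248, 249, 249, 247, 247, 248, 249, 249]
t=29: [233, 232, 231, 230, 230, 233, 232, 231, 230, 230]
t=30: [247, 247, 248, 248, 249, 247, 247, 248, 248, 249]
t=31: [233, 232, 231, 230, 230, 233, 232, 231, 230, 230]

Answer: [233, 232, 231, 230, 230, 233, 232, 231, 230, 230]
Key observation: The state at step 29, [233, 232, 231, 230, 230, 233, 232, 231, 230, 230], reappears at step 31: the system is in a cycle of period 2 from step 29 on.  Therefore the state at step 3429 equals the state at step 29 + ((3429 - 29) mod 2) = 29, which is [233, 232, 231, 230, 230, 233, 232, 231, 230, 230].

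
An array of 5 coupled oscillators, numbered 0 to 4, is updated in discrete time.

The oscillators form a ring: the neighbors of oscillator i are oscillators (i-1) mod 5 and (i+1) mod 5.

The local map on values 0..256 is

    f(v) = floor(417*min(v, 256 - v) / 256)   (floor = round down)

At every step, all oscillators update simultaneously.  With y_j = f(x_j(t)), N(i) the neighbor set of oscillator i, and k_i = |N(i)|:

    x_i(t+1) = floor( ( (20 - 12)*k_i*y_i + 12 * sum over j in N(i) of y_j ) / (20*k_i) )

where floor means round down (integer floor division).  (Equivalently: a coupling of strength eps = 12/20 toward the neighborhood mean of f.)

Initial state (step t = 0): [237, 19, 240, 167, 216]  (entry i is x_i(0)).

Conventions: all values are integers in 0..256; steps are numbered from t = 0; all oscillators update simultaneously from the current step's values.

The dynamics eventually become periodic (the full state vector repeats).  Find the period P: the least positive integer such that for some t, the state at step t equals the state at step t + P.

Answer: 13
Key observation: The state at step 42, [171, 169, 168, 169, 171], reappears at step 55 — and no state repeats earlier — so the cycle the system enters has period 13.

Derivation:
t=0: [237, 19, 240, 167, 216]
t=1: [40, 28, 62, 84, 78]
t=2: [77, 67, 94, 122, 111]
t=3: [136, 127, 153, 179, 168]
t=4: [182, 191, 166, 143, 153]
t=5: [129, 121, 145, 167, 158]
t=6: [189, 194, 174, 159, 168]
t=7: [116, 112, 130, 146, 137]
t=8: [187, 190, 190, 191, 187]
t=9: [110, 108, 106, 107, 109]
t=10: [177, 175, 173, 174, 176]
t=11: [129, 131, 133, 132, 130]
t=12: [204, 203, 201, 201, 204]
t=13: [84, 86, 88, 87, 85]
t=14: [137, 139, 141, 140, 138]
t=15: [191, 190, 188, 188, 191]
t=16: [105, 107, 109, 108, 106]
t=17: [172, 174, 175, 174, 172]
t=18: [135, 133, 132, 133, 135]
t=19: [197, 199, 200, 199, 197]
t=20: [94, 92, 91, 92, 94]
t=21: [151, 149, 148, 149, 151]
t=22: [171, 173, 174, 173, 171]
t=23: [137, 135, 134, 135, 137]
t=24: [194, 196, 197, 196, 194]
t=25: [99, 97, 96, 97, 99]
t=26: [160, 158, 157, 158, 160]
t=27: [156, 158, 159, 158, 156]
t=28: [161, 159, 158, 159, 161]
t=29: [155, 157, 158, 157, 155]
t=30: [163, 161, 160, 161, 163]
t=31: [151, 153, 154, 153, 151]
t=32: [169, 167, 166, 167, 169]
t=33: [141, 143, 144, 143, 141]
t=34: [186, 184, 183, 184, 186]
t=35: [114, 116, 117, 116, 114]
t=36: [185, 187, 188, 187, 185]
t=37: [114, 112, 111, 112, 114]
t=38: [184, 182, 181, 182, 184]
t=39: [117, 119, 120, 119, 117]
t=40: [190, 192, 193, 192, 190]
t=41: [106, 104, 103, 104, 106]
t=42: [171, 169, 168, 169, 171]
t=43: [138, 140, 141, 140, 138]
t=44: [190, 188, 187, 188, 190]
t=45: [107, 109, 110, 109, 107]
t=46: [174, 176, 177, 176, 174]
t=47: [132, 130, 129, 130, 132]
t=48: [202, 204, 205, 204, 202]
t=49: [86, 84, 83, 84, 86]
t=50: [138, 136, 135, 136, 138]
t=51: [192, 194, 195, 194, 192]
t=52: [102, 100, 99, 100, 102]
t=53: [164, 162, 161, 162, 164]
t=54: [150, 152, 153, 152, 150]
t=55: [171, 169, 168, 169, 171]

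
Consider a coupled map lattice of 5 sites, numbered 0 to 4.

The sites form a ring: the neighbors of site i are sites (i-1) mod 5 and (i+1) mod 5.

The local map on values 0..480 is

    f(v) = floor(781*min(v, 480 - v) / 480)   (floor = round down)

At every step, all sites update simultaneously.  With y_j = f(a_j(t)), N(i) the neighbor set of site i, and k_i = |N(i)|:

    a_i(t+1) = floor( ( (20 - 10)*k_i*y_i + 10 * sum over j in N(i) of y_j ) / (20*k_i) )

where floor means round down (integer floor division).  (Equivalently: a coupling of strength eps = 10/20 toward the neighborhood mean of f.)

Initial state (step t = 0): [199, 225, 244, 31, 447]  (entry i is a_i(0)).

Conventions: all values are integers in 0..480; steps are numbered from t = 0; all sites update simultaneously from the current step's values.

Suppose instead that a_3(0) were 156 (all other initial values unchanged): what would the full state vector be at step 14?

Simulating step by step:
t=0: [199, 225, 244, 156, 447]
t=1: [266, 359, 346, 235, 170]
t=2: [292, 239, 253, 314, 320]
t=3: [314, 362, 349, 292, 273]
t=4: [266, 216, 230, 289, 311]
t=5: [330, 356, 352, 317, 301]
t=6: [245, 213, 220, 257, 272]
t=7: [362, 357, 355, 354, 355]
t=8: [196, 198, 202, 204, 200]
t=9: [320, 322, 327, 328, 324]
t=10: [257, 255, 250, 248, 253]
t=11: [364, 367, 372, 374, 369]
t=12: [184, 182, 176, 174, 180]
t=13: [296, 294, 287, 286, 291]
t=14: [301, 304, 311, 312, 307]

Answer: [301, 304, 311, 312, 307]
Key observation: This trace re-runs the system from the modified initial state.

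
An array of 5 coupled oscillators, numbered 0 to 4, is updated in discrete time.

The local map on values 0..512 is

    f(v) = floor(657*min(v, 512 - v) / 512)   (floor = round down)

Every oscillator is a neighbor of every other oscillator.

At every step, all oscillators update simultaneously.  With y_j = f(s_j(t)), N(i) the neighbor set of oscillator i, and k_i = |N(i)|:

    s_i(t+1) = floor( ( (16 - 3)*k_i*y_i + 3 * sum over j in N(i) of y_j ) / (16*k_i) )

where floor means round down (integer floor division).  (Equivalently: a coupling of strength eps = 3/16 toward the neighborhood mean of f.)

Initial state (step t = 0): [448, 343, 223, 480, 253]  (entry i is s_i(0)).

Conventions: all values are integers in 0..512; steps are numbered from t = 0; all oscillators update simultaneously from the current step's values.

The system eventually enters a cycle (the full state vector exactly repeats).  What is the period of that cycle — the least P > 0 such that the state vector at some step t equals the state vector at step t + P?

Simulating step by step:
t=0: [448, 343, 223, 480, 253]
t=1: [107, 209, 263, 75, 292]
t=2: [156, 256, 295, 125, 267]
t=3: [213, 311, 272, 182, 300]
t=4: [271, 259, 297, 241, 271]
t=5: [308, 319, 282, 308, 308]
t=6: [261, 251, 287, 261, 261]
t=7: [320, 320, 294, 320, 320]
t=8: [247, 247, 272, 247, 247]
t=9: [315, 315, 308, 315, 315]
t=10: [252, 252, 259, 252, 252]
t=11: [323, 323, 323, 323, 323]
t=12: [242, 242, 242, 242, 242]
t=13: [310, 310, 310, 310, 310]
t=14: [259, 259, 259, 259, 259]
t=15: [324, 324, 324, 324, 324]
t=16: [241, 241, 241, 241, 241]
t=17: [309, 309, 309, 309, 309]
t=18: [260, 260, 260, 260, 260]
t=19: [323, 323, 323, 323, 323]

Answer: 8
Key observation: The state at step 11, [323, 323, 323, 323, 323], reappears at step 19 — and no state repeats earlier — so the cycle the system enters has period 8.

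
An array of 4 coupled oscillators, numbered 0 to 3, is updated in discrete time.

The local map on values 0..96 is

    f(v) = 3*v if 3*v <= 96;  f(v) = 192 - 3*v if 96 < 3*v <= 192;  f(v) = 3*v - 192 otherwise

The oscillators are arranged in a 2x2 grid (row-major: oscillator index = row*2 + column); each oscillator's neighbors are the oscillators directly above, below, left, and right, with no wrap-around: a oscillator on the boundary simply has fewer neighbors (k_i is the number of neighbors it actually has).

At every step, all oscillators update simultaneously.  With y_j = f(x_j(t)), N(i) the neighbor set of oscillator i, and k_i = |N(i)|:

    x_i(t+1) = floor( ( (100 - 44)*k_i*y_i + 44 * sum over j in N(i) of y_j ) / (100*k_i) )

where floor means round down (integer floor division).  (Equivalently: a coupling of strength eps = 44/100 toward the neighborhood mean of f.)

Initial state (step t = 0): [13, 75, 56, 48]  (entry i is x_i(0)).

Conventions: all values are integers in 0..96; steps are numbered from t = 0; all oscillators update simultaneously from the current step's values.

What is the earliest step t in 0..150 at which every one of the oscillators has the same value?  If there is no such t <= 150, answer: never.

Simulating step by step:
t=0: [13, 75, 56, 48]  (not all equal)
t=1: [34, 37, 32, 39]  (not all equal)
t=2: [89, 81, 90, 80]  (not all equal)
t=3: [70, 55, 70, 55]  (not all equal)
t=4: [19, 25, 19, 25]  (not all equal)
t=5: [60, 71, 60, 71]  (not all equal)
t=6: [13, 19, 13, 19]  (not all equal)
t=7: [42, 53, 42, 53]  (not all equal)
t=8: [58, 40, 58, 40]  (not all equal)
t=9: [29, 60, 29, 60]  (not all equal)
t=10: [70, 28, 70, 28]  (not all equal)
t=11: [32, 69, 32, 69]  (not all equal)
t=12: [78, 32, 78, 32]  (not all equal)
t=13: [53, 84, 53, 84]  (not all equal)
t=14: [38, 54, 38, 54]  (not all equal)
t=15: [67, 40, 67, 40]  (not all equal)
t=16: [22, 58, 22, 58]  (not all equal)
t=17: [55, 28, 55, 28]  (not all equal)
t=18: [39, 71, 39, 71]  (not all equal)
t=19: [63, 32, 63, 32]  (not all equal)
t=20: [23, 75, 23, 75]  (not all equal)
t=21: [61, 40, 61, 40]  (not all equal)
t=22: [22, 58, 22, 58]  (not all equal)

Answer: never
Key observation: The state at step 16 reappears at step 22 — the system is in a cycle of period 6 from step 16 on.  No step 0..22 is synchronized, and the cycle repeats forever, so no step up to 150 (or ever) has all oscillators equal.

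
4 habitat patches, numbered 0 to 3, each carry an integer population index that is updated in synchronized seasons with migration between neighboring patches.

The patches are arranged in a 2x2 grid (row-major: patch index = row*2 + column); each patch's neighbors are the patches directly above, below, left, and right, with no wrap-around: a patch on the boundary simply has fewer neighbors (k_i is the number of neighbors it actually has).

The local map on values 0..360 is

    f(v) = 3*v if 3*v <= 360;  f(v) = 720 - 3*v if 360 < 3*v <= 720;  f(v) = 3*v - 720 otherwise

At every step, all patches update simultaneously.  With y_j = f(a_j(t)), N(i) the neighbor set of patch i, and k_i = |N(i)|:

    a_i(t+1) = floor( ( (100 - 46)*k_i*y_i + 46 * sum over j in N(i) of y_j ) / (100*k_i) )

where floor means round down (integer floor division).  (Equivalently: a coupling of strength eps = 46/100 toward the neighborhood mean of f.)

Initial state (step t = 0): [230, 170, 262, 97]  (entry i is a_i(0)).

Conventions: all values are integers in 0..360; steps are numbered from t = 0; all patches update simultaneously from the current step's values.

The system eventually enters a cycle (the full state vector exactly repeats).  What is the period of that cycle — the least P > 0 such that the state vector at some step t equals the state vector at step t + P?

Answer: 22
Key observation: The state at step 109, [86, 135, 86, 135], reappears at step 131 — and no state repeats earlier — so the cycle the system enters has period 22.

Derivation:
t=0: [230, 170, 262, 97]
t=1: [79, 187, 109, 220]
t=2: [239, 154, 244, 144]
t=3: [63, 206, 73, 217]
t=4: [175, 114, 177, 111]
t=5: [227, 306, 223, 301]
t=6: [78, 157, 78, 156]
t=7: [237, 246, 238, 247]
t=8: [10, 16, 10, 16]
t=9: [34, 43, 34, 43]
t=10: [108, 122, 108, 122]
t=11: [330, 347, 330, 347]
t=12: [281, 309, 281, 309]
t=13: [142, 187, 142, 187]
t=14: [262, 190, 262, 190]
t=15: [85, 130, 85, 130]
t=16: [272, 312, 272, 312]
t=17: [123, 188, 123, 188]
t=18: [306, 200, 306, 200]
t=19: [180, 137, 180, 137]
t=20: [209, 279, 209, 279]
t=21: [98, 111, 98, 111]
t=22: [302, 324, 302, 324]
t=23: [201, 236, 201, 236]
t=24: [92, 36, 92, 36]
t=25: [237, 146, 237, 146]
t=26: [71, 219, 71, 219]
t=27: [178, 97, 178, 97]
t=28: [210, 266, 210, 266]
t=29: [87, 80, 87, 80]
t=30: [256, 244, 256, 244]
t=31: [39, 20, 39, 20]
t=32: [103, 73, 103, 73]
t=33: [288, 239, 288, 239]
t=34: [111, 35, 111, 35]
t=35: [280, 157, 280, 157]
t=36: [149, 219, 149, 219]
t=37: [224, 111, 224, 111]
t=38: [113, 267, 113, 267]
t=39: [279, 140, 279, 140]
t=40: [159, 257, 159, 257]
t=41: [198, 95, 198, 95]
t=42: [162, 248, 162, 248]
t=43: [185, 72, 185, 72]
t=44: [176, 204, 176, 204]
t=45: [172, 127, 172, 127]
t=46: [235, 307, 235, 307]
t=47: [57, 158, 57, 158]
t=48: [188, 228, 188, 228]
t=49: [128, 63, 128, 63]
t=50: [302, 222, 302, 222]
t=51: [155, 84, 155, 84]
t=52: [254, 252, 254, 252]
t=53: [40, 37, 40, 37]
t=54: [117, 113, 117, 113]
t=55: [348, 341, 348, 341]
t=56: [319, 307, 319, 307]
t=57: [228, 209, 228, 209]
t=58: [49, 79, 49, 79]
t=59: [167, 216, 167, 216]
t=60: [185, 105, 185, 105]
t=61: [199, 280, 199, 280]
t=62: [122, 120, 122, 120]
t=63: [355, 358, 355, 358]
t=64: [347, 351, 347, 351]
t=65: [323, 330, 323, 330]
t=66: [253, 265, 253, 265]
t=67: [47, 66, 47, 66]
t=68: [154, 184, 154, 184]
t=69: [237, 188, 237, 188]
t=70: [42, 122, 42, 122]
t=71: [178, 301, 178, 301]
t=72: [185, 183, 185, 183]
t=73: [166, 169, 166, 169]
t=74: [219, 215, 219, 215]
t=75: [65, 72, 65, 72]
t=76: [199, 211, 199, 211]
t=77: [114, 95, 114, 95]
t=78: [328, 298, 328, 298]
t=79: [243, 194, 243, 194]
t=80: [38, 108, 38, 108]
t=81: [162, 275, 162, 275]
t=82: [204, 134, 204, 134]
t=83: [156, 269, 156, 269]
t=84: [214, 124, 214, 124]
t=85: [140, 285, 140, 285]
t=86: [262, 172, 262, 172]
t=87: [97, 172, 97, 172]
t=88: [270, 224, 270, 224]
t=89: [80, 57, 80, 57]
t=90: [224, 186, 224, 186]
t=91: [74, 135, 74, 135]
t=92: [243, 293, 243, 293]
t=93: [43, 124, 43, 124]
t=94: [179, 297, 179, 297]
t=95: [180, 173, 180, 173]
t=96: [184, 196, 184, 196]
t=97: [159, 140, 159, 140]
t=98: [256, 286, 256, 286]
t=99: [68, 117, 68, 117]
t=100: [237, 317, 237, 317]
t=101: [60, 179, 60, 179]
t=102: [180, 182, 180, 182]
t=103: [178, 175, 178, 175]
t=104: [188, 192, 188, 192]
t=105: [153, 146, 153, 146]
t=106: [265, 277, 265, 277]
t=107: [83, 102, 83, 102]
t=108: [262, 292, 262, 292]
t=109: [86, 135, 86, 135]
t=110: [271, 301, 271, 301]
t=111: [113, 162, 113, 162]
t=112: [314, 258, 314, 258]
t=113: [183, 92, 183, 92]
t=114: [195, 251, 195, 251]
t=115: [111, 56, 111, 56]
t=116: [295, 205, 295, 205]
t=117: [151, 118, 151, 118]
t=118: [287, 333, 287, 333]
t=119: [172, 247, 172, 247]
t=120: [161, 63, 161, 63]
t=121: [225, 200, 225, 200]
t=122: [62, 102, 62, 102]
t=123: [213, 278, 213, 278]
t=124: [88, 106, 88, 106]
t=125: [276, 305, 276, 305]
t=126: [128, 174, 128, 174]
t=127: [304, 229, 304, 229]
t=128: [155, 69, 155, 69]
t=129: [243, 218, 243, 218]
t=130: [22, 52, 22, 52]
t=131: [86, 135, 86, 135]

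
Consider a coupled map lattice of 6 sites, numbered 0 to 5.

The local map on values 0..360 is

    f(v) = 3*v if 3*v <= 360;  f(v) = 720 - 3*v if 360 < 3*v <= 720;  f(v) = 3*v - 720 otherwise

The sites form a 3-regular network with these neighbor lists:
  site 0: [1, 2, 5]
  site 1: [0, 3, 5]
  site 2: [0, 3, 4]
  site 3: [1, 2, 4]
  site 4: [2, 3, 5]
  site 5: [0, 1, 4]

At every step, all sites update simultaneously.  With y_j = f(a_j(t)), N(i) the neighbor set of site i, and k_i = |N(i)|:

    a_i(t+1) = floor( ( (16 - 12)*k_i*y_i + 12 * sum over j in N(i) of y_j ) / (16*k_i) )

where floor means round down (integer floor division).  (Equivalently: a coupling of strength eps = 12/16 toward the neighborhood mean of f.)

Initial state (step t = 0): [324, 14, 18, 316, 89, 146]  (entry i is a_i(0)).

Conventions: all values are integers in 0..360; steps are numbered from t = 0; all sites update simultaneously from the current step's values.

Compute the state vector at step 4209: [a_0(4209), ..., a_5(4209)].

Answer: [288, 288, 288, 288, 288, 288]
Key observation: The state at step 31, [288, 288, 288, 288, 288, 288], reappears at step 33: the system is in a cycle of period 2 from step 31 on.  Therefore the state at step 4209 equals the state at step 31 + ((4209 - 31) mod 2) = 31, which is [288, 288, 288, 288, 288, 288].

Derivation:
t=0: [324, 14, 18, 316, 89, 146]
t=1: [157, 201, 200, 147, 207, 210]
t=2: [144, 183, 186, 153, 147, 138]
t=3: [231, 256, 247, 218, 252, 261]
t=4: [39, 51, 37, 42, 46, 43]
t=5: [127, 131, 123, 132, 126, 134]
t=6: [333, 327, 339, 336, 333, 331]
t=7: [277, 275, 285, 281, 284, 273]
t=8: [112, 109, 125, 123, 122, 111]
t=9: [335, 336, 346, 344, 345, 337]
t=10: [295, 294, 307, 308, 309, 294]
t=11: [172, 173, 194, 193, 193, 174]
t=12: [185, 186, 156, 155, 154, 186]
t=13: [185, 186, 232, 231, 231, 186]
t=14: [128, 129, 60, 60, 60, 129]
t=15: [295, 295, 219, 218, 218, 295]
t=16: [139, 140, 90, 90, 90, 140]
t=17: [293, 293, 278, 277, 277, 293]
t=18: [147, 147, 123, 123, 123, 147]
t=19: [297, 297, 333, 333, 333, 297]
t=20: [198, 198, 252, 252, 252, 198]
t=21: [103, 103, 58, 58, 58, 103]
t=22: [275, 275, 207, 207, 207, 275]
t=23: [103, 103, 100, 100, 100, 103]
t=24: [306, 306, 302, 302, 302, 306]
t=25: [195, 195, 189, 189, 189, 195]
t=26: [139, 139, 148, 148, 148, 139]
t=27: [296, 296, 282, 282, 282, 296]
t=28: [157, 157, 136, 136, 136, 157]
t=29: [264, 264, 296, 296, 296, 264]
t=30: [96, 96, 144, 144, 144, 96]
t=31: [288, 288, 288, 288, 288, 288]
t=32: [144, 144, 144, 144, 144, 144]
t=33: [288, 288, 288, 288, 288, 288]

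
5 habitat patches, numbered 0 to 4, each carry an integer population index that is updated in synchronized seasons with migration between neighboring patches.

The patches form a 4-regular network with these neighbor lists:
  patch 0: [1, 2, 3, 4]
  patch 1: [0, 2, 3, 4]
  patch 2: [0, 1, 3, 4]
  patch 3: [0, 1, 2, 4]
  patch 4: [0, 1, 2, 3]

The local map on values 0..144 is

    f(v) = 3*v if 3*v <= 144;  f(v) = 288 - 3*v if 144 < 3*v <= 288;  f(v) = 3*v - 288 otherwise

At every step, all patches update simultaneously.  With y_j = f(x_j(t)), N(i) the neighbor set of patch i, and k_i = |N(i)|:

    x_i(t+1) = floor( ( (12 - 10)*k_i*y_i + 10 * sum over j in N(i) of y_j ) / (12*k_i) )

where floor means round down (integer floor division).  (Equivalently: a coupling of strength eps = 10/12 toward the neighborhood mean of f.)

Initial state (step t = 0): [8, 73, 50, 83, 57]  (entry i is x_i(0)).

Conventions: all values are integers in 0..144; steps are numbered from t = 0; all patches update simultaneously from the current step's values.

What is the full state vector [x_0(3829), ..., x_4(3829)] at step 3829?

Answer: [99, 99, 99, 99, 99]
Key observation: The state at step 3, [117, 117, 117, 117, 117], reappears at step 11: the system is in a cycle of period 8 from step 3 on.  Therefore the state at step 3829 equals the state at step 3 + ((3829 - 3) mod 8) = 5, which is [99, 99, 99, 99, 99].

Derivation:
t=0: [8, 73, 50, 83, 57]
t=1: [79, 77, 74, 79, 75]
t=2: [57, 57, 57, 57, 57]
t=3: [117, 117, 117, 117, 117]
t=4: [63, 63, 63, 63, 63]
t=5: [99, 99, 99, 99, 99]
t=6: [9, 9, 9, 9, 9]
t=7: [27, 27, 27, 27, 27]
t=8: [81, 81, 81, 81, 81]
t=9: [45, 45, 45, 45, 45]
t=10: [135, 135, 135, 135, 135]
t=11: [117, 117, 117, 117, 117]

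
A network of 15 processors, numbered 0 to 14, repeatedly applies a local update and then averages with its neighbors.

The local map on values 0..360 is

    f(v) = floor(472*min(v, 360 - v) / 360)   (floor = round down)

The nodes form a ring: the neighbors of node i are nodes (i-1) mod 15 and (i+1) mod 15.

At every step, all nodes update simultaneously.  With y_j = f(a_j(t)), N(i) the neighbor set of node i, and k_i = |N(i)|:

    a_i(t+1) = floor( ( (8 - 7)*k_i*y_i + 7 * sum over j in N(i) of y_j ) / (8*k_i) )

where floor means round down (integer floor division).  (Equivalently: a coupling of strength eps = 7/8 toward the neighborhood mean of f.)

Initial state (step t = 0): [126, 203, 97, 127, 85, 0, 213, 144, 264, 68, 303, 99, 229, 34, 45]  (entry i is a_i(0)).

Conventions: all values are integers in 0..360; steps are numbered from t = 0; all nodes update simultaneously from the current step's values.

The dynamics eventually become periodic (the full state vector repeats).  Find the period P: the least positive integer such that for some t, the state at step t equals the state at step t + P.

Simulating step by step:
t=0: [126, 203, 97, 127, 85, 0, 213, 144, 264, 68, 303, 99, 229, 34, 45]
t=1: [136, 153, 178, 124, 86, 132, 106, 162, 136, 98, 104, 123, 97, 106, 98]
t=2: [165, 204, 187, 171, 160, 131, 185, 164, 171, 153, 143, 135, 146, 128, 154]
t=3: [204, 218, 215, 218, 198, 213, 197, 225, 209, 204, 188, 187, 174, 192, 192]
t=4: [203, 195, 186, 199, 191, 209, 188, 201, 191, 210, 216, 226, 223, 223, 213]
t=5: [204, 216, 215, 222, 206, 219, 205, 221, 204, 203, 185, 182, 177, 184, 192]
t=6: [204, 195, 184, 193, 184, 199, 185, 200, 194, 215, 220, 230, 231, 226, 217]
t=7: [201, 216, 218, 228, 216, 227, 212, 221, 201, 198, 180, 175, 172, 177, 189]
t=8: [206, 195, 181, 185, 175, 188, 180, 198, 198, 220, 222, 230, 229, 225, 220]
t=9: [199, 217, 223, 231, 227, 231, 220, 222, 199, 194, 176, 174, 173, 177, 188]
t=10: [206, 194, 178, 175, 169, 177, 175, 194, 200, 220, 223, 228, 229, 226, 221]
t=11: [199, 217, 224, 227, 229, 225, 225, 218, 201, 192, 178, 174, 173, 176, 187]
t=12: [207, 193, 180, 174, 174, 174, 180, 191, 203, 220, 225, 229, 228, 226, 221]
t=13: [200, 218, 224, 231, 228, 231, 225, 220, 202, 190, 177, 174, 173, 177, 186]
t=14: [207, 192, 177, 174, 169, 174, 176, 190, 203, 219, 225, 228, 229, 227, 221]
t=15: [200, 216, 225, 226, 227, 225, 225, 218, 203, 190, 178, 173, 173, 176, 186]
t=16: [208, 192, 180, 175, 175, 175, 180, 190, 204, 219, 225, 229, 227, 227, 220]
t=17: [201, 217, 225, 232, 229, 232, 226, 220, 203, 189, 177, 174, 172, 177, 186]
t=18: [207, 191, 177, 173, 167, 172, 175, 189, 203, 219, 226, 228, 229, 227, 221]
t=19: [201, 216, 224, 225, 224, 223, 225, 217, 204, 189, 178, 173, 173, 176, 186]
t=20: [208, 192, 181, 177, 178, 177, 182, 190, 205, 219, 226, 229, 227, 227, 220]
t=21: [201, 216, 227, 233, 232, 232, 227, 218, 203, 188, 177, 174, 172, 177, 186]
t=22: [208, 190, 176, 169, 166, 170, 176, 189, 205, 219, 227, 228, 229, 227, 221]
t=23: [201, 215, 222, 223, 220, 223, 223, 217, 203, 187, 177, 172, 173, 176, 185]
t=24: [209, 193, 183, 181, 179, 180, 182, 191, 206, 219, 226, 228, 227, 227, 220]
t=25: [200, 214, 226, 233, 234, 233, 229, 217, 202, 187, 178, 174, 173, 177, 185]
t=26: [209, 191, 178, 169, 165, 167, 175, 188, 206, 220, 227, 229, 229, 228, 221]
t=27: [200, 215, 222, 224, 219, 221, 222, 216, 203, 186, 176, 172, 171, 176, 184]
t=28: [209, 193, 183, 181, 180, 182, 184, 191, 207, 218, 226, 226, 227, 227, 220]
t=29: [200, 214, 226, 234, 233, 233, 227, 215, 203, 187, 179, 174, 174, 177, 185]
t=30: [209, 191, 177, 169, 165, 169, 177, 189, 207, 220, 227, 230, 229, 228, 221]
t=31: [200, 215, 222, 223, 220, 223, 223, 217, 203, 186, 176, 172, 171, 176, 184]
t=32: [209, 193, 183, 181, 179, 180, 182, 191, 207, 218, 226, 226, 227, 227, 220]
t=33: [200, 214, 226, 233, 234, 233, 229, 217, 203, 187, 179, 174, 174, 177, 185]
t=34: [209, 191, 178, 169, 165, 167, 175, 187, 206, 220, 227, 230, 229, 228, 221]
t=35: [200, 215, 222, 224, 219, 221, 222, 216, 204, 186, 176, 172, 171, 176, 184]
t=36: [209, 193, 183, 181, 180, 182, 184, 191, 207, 218, 226, 226, 227, 227, 220]

Answer: 8
Key observation: The state at step 28, [209, 193, 183, 181, 180, 182, 184, 191, 207, 218, 226, 226, 227, 227, 220], reappears at step 36 — and no state repeats earlier — so the cycle the system enters has period 8.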